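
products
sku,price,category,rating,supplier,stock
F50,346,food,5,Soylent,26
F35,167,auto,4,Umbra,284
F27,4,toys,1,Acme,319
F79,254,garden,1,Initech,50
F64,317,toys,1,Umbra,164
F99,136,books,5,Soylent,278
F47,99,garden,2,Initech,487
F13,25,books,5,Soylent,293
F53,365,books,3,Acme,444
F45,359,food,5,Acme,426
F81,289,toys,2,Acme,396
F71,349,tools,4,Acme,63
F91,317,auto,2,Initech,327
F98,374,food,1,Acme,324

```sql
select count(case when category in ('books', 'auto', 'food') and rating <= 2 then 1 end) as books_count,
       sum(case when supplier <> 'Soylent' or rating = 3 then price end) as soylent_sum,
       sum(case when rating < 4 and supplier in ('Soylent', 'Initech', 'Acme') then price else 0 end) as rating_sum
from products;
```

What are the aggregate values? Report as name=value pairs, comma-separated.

books_count=2, soylent_sum=2894, rating_sum=1702

[books_count: category in ('books', 'auto', 'food') and rating <= 2]
sku=F50: ✗
sku=F35: ✗
sku=F27: ✗
sku=F79: ✗
sku=F64: ✗
sku=F99: ✗
sku=F47: ✗
sku=F13: ✗
sku=F53: ✗
sku=F45: ✗
sku=F81: ✗
sku=F71: ✗
sku=F91: ✓ → 1
sku=F98: ✓ → 1
books_count = COUNT(1, 1) = 2
—
[soylent_sum: supplier <> 'Soylent' or rating = 3]
sku=F50: ✗
sku=F35: ✓ → 167
sku=F27: ✓ → 4
sku=F79: ✓ → 254
sku=F64: ✓ → 317
sku=F99: ✗
sku=F47: ✓ → 99
sku=F13: ✗
sku=F53: ✓ → 365
sku=F45: ✓ → 359
sku=F81: ✓ → 289
sku=F71: ✓ → 349
sku=F91: ✓ → 317
sku=F98: ✓ → 374
soylent_sum = 167 + 4 + 254 + 317 + 99 + 365 + 359 + 289 + 349 + 317 + 374 = 2894
—
[rating_sum: rating < 4 and supplier in ('Soylent', 'Initech', 'Acme')]
sku=F50: ✗
sku=F35: ✗
sku=F27: ✓ → 4
sku=F79: ✓ → 254
sku=F64: ✗
sku=F99: ✗
sku=F47: ✓ → 99
sku=F13: ✗
sku=F53: ✓ → 365
sku=F45: ✗
sku=F81: ✓ → 289
sku=F71: ✗
sku=F91: ✓ → 317
sku=F98: ✓ → 374
rating_sum = 4 + 254 + 99 + 365 + 289 + 317 + 374 = 1702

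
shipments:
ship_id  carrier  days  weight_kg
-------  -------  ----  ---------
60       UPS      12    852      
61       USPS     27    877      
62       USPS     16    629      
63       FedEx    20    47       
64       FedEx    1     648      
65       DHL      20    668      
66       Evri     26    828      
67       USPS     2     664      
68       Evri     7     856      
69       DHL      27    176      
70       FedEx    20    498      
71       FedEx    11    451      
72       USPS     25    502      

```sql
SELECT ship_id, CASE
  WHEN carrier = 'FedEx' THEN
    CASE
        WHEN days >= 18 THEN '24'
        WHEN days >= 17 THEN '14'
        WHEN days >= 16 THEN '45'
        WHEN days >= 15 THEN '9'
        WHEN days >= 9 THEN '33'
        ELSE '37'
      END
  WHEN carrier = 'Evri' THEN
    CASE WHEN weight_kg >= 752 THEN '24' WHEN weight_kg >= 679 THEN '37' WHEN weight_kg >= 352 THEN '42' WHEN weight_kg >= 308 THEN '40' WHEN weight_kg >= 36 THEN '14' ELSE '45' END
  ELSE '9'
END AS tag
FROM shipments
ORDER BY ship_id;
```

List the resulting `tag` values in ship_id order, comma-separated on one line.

9, 9, 9, 24, 37, 9, 24, 9, 24, 9, 24, 33, 9

ship_id=60: carrier='UPS' → outer ELSE → 9
ship_id=61: carrier='USPS' → outer ELSE → 9
ship_id=62: carrier='USPS' → outer ELSE → 9
ship_id=63: carrier='FedEx' → inner[days >= 18] → 24
ship_id=64: carrier='FedEx' → inner[ELSE] → 37
ship_id=65: carrier='DHL' → outer ELSE → 9
ship_id=66: carrier='Evri' → inner[weight_kg >= 752] → 24
ship_id=67: carrier='USPS' → outer ELSE → 9
ship_id=68: carrier='Evri' → inner[weight_kg >= 752] → 24
ship_id=69: carrier='DHL' → outer ELSE → 9
ship_id=70: carrier='FedEx' → inner[days >= 18] → 24
ship_id=71: carrier='FedEx' → inner[days >= 9] → 33
ship_id=72: carrier='USPS' → outer ELSE → 9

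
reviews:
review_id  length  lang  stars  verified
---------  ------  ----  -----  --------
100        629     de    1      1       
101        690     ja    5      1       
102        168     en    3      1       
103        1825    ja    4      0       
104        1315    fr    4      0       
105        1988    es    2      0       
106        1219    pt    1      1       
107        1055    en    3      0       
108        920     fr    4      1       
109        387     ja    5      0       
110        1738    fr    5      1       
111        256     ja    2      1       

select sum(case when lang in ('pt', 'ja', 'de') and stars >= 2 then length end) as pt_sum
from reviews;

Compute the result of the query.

3158

review_id=100: ✗
review_id=101: ✓ → 690
review_id=102: ✗
review_id=103: ✓ → 1825
review_id=104: ✗
review_id=105: ✗
review_id=106: ✗
review_id=107: ✗
review_id=108: ✗
review_id=109: ✓ → 387
review_id=110: ✗
review_id=111: ✓ → 256
pt_sum = 690 + 1825 + 387 + 256 = 3158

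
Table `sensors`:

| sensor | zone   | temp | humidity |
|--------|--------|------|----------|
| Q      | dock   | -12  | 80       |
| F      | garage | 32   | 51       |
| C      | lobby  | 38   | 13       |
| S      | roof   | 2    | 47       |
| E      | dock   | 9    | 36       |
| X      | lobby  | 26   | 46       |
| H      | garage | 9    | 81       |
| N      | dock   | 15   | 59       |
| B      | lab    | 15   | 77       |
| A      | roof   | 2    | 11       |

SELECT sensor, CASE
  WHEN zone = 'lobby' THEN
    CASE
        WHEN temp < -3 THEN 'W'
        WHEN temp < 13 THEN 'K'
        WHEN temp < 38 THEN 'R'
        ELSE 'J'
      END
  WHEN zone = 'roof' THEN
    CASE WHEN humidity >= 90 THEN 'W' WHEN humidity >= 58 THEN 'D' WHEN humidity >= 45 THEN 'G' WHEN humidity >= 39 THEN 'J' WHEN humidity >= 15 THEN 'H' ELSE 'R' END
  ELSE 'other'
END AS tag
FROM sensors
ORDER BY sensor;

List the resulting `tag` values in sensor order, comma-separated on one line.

R, other, J, other, other, other, other, other, G, R

sensor=A: zone='roof' → inner[ELSE] → R
sensor=B: zone='lab' → outer ELSE → other
sensor=C: zone='lobby' → inner[ELSE] → J
sensor=E: zone='dock' → outer ELSE → other
sensor=F: zone='garage' → outer ELSE → other
sensor=H: zone='garage' → outer ELSE → other
sensor=N: zone='dock' → outer ELSE → other
sensor=Q: zone='dock' → outer ELSE → other
sensor=S: zone='roof' → inner[humidity >= 45] → G
sensor=X: zone='lobby' → inner[temp < 38] → R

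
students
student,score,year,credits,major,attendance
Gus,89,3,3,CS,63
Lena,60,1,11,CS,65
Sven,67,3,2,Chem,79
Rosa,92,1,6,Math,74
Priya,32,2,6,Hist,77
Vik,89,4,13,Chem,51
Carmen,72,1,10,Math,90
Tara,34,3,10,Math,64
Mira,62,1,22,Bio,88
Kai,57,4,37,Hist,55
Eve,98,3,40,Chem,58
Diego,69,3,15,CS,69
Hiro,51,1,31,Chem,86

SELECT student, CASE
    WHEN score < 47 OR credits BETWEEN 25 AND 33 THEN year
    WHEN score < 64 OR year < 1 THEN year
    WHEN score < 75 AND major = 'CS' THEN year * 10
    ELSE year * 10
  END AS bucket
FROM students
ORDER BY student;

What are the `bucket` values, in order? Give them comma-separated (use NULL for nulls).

student=Carmen: ELSE → 10
student=Diego: score < 75 AND major = 'CS' → 30
student=Eve: ELSE → 30
student=Gus: ELSE → 30
student=Hiro: score < 47 OR credits BETWEEN 25 AND 33 → 1
student=Kai: score < 64 OR year < 1 → 4
student=Lena: score < 64 OR year < 1 → 1
student=Mira: score < 64 OR year < 1 → 1
student=Priya: score < 47 OR credits BETWEEN 25 AND 33 → 2
student=Rosa: ELSE → 10
student=Sven: ELSE → 30
student=Tara: score < 47 OR credits BETWEEN 25 AND 33 → 3
student=Vik: ELSE → 40

10, 30, 30, 30, 1, 4, 1, 1, 2, 10, 30, 3, 40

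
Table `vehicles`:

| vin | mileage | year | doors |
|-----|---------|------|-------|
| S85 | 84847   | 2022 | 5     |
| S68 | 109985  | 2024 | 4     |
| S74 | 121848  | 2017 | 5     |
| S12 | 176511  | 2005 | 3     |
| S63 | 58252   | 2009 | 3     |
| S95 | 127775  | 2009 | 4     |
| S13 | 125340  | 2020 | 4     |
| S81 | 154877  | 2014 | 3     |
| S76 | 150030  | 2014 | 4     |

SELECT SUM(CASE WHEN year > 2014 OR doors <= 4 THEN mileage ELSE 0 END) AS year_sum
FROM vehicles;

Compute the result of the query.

vin=S85: ✓ → 84847
vin=S68: ✓ → 109985
vin=S74: ✓ → 121848
vin=S12: ✓ → 176511
vin=S63: ✓ → 58252
vin=S95: ✓ → 127775
vin=S13: ✓ → 125340
vin=S81: ✓ → 154877
vin=S76: ✓ → 150030
year_sum = 84847 + 109985 + 121848 + 176511 + 58252 + 127775 + 125340 + 154877 + 150030 = 1109465

1109465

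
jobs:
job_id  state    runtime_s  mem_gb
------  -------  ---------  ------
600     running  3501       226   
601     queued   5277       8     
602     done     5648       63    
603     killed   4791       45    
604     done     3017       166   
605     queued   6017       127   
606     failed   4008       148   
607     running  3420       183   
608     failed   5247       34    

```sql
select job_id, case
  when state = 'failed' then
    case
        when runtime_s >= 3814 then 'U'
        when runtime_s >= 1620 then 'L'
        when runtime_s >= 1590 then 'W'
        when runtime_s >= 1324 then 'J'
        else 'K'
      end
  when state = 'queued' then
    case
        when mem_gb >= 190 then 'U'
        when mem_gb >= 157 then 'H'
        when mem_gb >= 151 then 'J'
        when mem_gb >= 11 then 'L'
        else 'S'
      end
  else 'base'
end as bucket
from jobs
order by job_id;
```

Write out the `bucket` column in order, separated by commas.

job_id=600: state='running' → outer ELSE → base
job_id=601: state='queued' → inner[ELSE] → S
job_id=602: state='done' → outer ELSE → base
job_id=603: state='killed' → outer ELSE → base
job_id=604: state='done' → outer ELSE → base
job_id=605: state='queued' → inner[mem_gb >= 11] → L
job_id=606: state='failed' → inner[runtime_s >= 3814] → U
job_id=607: state='running' → outer ELSE → base
job_id=608: state='failed' → inner[runtime_s >= 3814] → U

base, S, base, base, base, L, U, base, U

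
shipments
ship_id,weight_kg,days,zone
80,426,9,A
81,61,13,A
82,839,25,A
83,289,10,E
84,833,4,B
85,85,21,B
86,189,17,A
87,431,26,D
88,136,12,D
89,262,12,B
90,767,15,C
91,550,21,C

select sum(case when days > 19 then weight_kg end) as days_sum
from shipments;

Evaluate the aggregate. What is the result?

1905

ship_id=80: ✗
ship_id=81: ✗
ship_id=82: ✓ → 839
ship_id=83: ✗
ship_id=84: ✗
ship_id=85: ✓ → 85
ship_id=86: ✗
ship_id=87: ✓ → 431
ship_id=88: ✗
ship_id=89: ✗
ship_id=90: ✗
ship_id=91: ✓ → 550
days_sum = 839 + 85 + 431 + 550 = 1905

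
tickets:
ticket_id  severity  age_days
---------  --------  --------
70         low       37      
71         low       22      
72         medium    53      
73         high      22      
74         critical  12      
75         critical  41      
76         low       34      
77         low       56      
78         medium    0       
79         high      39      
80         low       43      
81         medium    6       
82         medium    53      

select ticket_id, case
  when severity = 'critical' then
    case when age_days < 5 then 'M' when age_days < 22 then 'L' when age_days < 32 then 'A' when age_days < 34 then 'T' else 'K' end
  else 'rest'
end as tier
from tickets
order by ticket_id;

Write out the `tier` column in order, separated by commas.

rest, rest, rest, rest, L, K, rest, rest, rest, rest, rest, rest, rest

ticket_id=70: severity='low' → outer ELSE → rest
ticket_id=71: severity='low' → outer ELSE → rest
ticket_id=72: severity='medium' → outer ELSE → rest
ticket_id=73: severity='high' → outer ELSE → rest
ticket_id=74: severity='critical' → inner[age_days < 22] → L
ticket_id=75: severity='critical' → inner[ELSE] → K
ticket_id=76: severity='low' → outer ELSE → rest
ticket_id=77: severity='low' → outer ELSE → rest
ticket_id=78: severity='medium' → outer ELSE → rest
ticket_id=79: severity='high' → outer ELSE → rest
ticket_id=80: severity='low' → outer ELSE → rest
ticket_id=81: severity='medium' → outer ELSE → rest
ticket_id=82: severity='medium' → outer ELSE → rest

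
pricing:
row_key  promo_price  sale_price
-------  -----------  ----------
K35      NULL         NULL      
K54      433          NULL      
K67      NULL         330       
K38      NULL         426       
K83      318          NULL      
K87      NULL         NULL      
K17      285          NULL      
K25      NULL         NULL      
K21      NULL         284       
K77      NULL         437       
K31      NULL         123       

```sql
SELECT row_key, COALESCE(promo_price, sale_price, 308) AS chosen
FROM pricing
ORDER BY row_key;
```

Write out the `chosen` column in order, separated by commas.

285, 284, 308, 123, 308, 426, 433, 330, 437, 318, 308

row_key=K17: promo_price=285 → 285
row_key=K21: promo_price=NULL, sale_price=284 → 284
row_key=K25: promo_price=NULL, sale_price=NULL, → literal 308 → 308
row_key=K31: promo_price=NULL, sale_price=123 → 123
row_key=K35: promo_price=NULL, sale_price=NULL, → literal 308 → 308
row_key=K38: promo_price=NULL, sale_price=426 → 426
row_key=K54: promo_price=433 → 433
row_key=K67: promo_price=NULL, sale_price=330 → 330
row_key=K77: promo_price=NULL, sale_price=437 → 437
row_key=K83: promo_price=318 → 318
row_key=K87: promo_price=NULL, sale_price=NULL, → literal 308 → 308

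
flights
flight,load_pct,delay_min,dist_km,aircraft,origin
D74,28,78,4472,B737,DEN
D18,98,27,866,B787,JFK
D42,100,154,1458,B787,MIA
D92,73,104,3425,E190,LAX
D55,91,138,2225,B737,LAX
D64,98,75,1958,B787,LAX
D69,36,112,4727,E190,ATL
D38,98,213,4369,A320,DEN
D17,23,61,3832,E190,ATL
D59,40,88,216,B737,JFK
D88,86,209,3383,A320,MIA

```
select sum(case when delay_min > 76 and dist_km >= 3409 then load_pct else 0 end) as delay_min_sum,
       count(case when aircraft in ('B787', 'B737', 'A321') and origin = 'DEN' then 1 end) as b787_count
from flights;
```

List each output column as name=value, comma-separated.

[delay_min_sum: delay_min > 76 and dist_km >= 3409]
flight=D74: ✓ → 28
flight=D18: ✗
flight=D42: ✗
flight=D92: ✓ → 73
flight=D55: ✗
flight=D64: ✗
flight=D69: ✓ → 36
flight=D38: ✓ → 98
flight=D17: ✗
flight=D59: ✗
flight=D88: ✗
delay_min_sum = 28 + 73 + 36 + 98 = 235
—
[b787_count: aircraft in ('B787', 'B737', 'A321') and origin = 'DEN']
flight=D74: ✓ → 1
flight=D18: ✗
flight=D42: ✗
flight=D92: ✗
flight=D55: ✗
flight=D64: ✗
flight=D69: ✗
flight=D38: ✗
flight=D17: ✗
flight=D59: ✗
flight=D88: ✗
b787_count = COUNT(1) = 1

delay_min_sum=235, b787_count=1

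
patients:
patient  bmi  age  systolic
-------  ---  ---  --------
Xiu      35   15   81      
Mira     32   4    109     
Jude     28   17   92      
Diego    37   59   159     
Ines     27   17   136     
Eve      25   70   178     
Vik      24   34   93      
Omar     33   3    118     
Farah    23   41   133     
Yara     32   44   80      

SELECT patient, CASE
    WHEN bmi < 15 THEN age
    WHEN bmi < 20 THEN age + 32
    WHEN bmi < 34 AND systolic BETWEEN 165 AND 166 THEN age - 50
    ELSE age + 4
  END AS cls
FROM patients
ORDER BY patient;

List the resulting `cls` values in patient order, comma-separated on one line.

patient=Diego: ELSE → 63
patient=Eve: ELSE → 74
patient=Farah: ELSE → 45
patient=Ines: ELSE → 21
patient=Jude: ELSE → 21
patient=Mira: ELSE → 8
patient=Omar: ELSE → 7
patient=Vik: ELSE → 38
patient=Xiu: ELSE → 19
patient=Yara: ELSE → 48

63, 74, 45, 21, 21, 8, 7, 38, 19, 48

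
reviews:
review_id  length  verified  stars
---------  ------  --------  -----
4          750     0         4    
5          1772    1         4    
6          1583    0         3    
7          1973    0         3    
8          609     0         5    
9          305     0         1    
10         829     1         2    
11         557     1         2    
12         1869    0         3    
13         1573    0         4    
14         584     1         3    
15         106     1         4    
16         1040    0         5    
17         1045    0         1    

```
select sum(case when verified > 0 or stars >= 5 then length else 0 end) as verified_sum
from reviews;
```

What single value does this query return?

5497

review_id=4: ✗
review_id=5: ✓ → 1772
review_id=6: ✗
review_id=7: ✗
review_id=8: ✓ → 609
review_id=9: ✗
review_id=10: ✓ → 829
review_id=11: ✓ → 557
review_id=12: ✗
review_id=13: ✗
review_id=14: ✓ → 584
review_id=15: ✓ → 106
review_id=16: ✓ → 1040
review_id=17: ✗
verified_sum = 1772 + 609 + 829 + 557 + 584 + 106 + 1040 = 5497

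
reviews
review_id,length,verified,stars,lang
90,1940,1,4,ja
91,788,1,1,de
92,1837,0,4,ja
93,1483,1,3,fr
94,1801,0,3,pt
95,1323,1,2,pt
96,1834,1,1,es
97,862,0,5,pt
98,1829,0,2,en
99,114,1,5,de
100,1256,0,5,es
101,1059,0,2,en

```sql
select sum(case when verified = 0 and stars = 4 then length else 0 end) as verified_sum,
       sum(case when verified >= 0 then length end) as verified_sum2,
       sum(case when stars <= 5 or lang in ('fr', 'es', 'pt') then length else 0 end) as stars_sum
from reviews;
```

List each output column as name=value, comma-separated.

verified_sum=1837, verified_sum2=16126, stars_sum=16126

[verified_sum: verified = 0 and stars = 4]
review_id=90: ✗
review_id=91: ✗
review_id=92: ✓ → 1837
review_id=93: ✗
review_id=94: ✗
review_id=95: ✗
review_id=96: ✗
review_id=97: ✗
review_id=98: ✗
review_id=99: ✗
review_id=100: ✗
review_id=101: ✗
verified_sum = 1837
—
[verified_sum2: verified >= 0]
review_id=90: ✓ → 1940
review_id=91: ✓ → 788
review_id=92: ✓ → 1837
review_id=93: ✓ → 1483
review_id=94: ✓ → 1801
review_id=95: ✓ → 1323
review_id=96: ✓ → 1834
review_id=97: ✓ → 862
review_id=98: ✓ → 1829
review_id=99: ✓ → 114
review_id=100: ✓ → 1256
review_id=101: ✓ → 1059
verified_sum2 = 1940 + 788 + 1837 + 1483 + 1801 + 1323 + 1834 + 862 + 1829 + 114 + 1256 + 1059 = 16126
—
[stars_sum: stars <= 5 or lang in ('fr', 'es', 'pt')]
review_id=90: ✓ → 1940
review_id=91: ✓ → 788
review_id=92: ✓ → 1837
review_id=93: ✓ → 1483
review_id=94: ✓ → 1801
review_id=95: ✓ → 1323
review_id=96: ✓ → 1834
review_id=97: ✓ → 862
review_id=98: ✓ → 1829
review_id=99: ✓ → 114
review_id=100: ✓ → 1256
review_id=101: ✓ → 1059
stars_sum = 1940 + 788 + 1837 + 1483 + 1801 + 1323 + 1834 + 862 + 1829 + 114 + 1256 + 1059 = 16126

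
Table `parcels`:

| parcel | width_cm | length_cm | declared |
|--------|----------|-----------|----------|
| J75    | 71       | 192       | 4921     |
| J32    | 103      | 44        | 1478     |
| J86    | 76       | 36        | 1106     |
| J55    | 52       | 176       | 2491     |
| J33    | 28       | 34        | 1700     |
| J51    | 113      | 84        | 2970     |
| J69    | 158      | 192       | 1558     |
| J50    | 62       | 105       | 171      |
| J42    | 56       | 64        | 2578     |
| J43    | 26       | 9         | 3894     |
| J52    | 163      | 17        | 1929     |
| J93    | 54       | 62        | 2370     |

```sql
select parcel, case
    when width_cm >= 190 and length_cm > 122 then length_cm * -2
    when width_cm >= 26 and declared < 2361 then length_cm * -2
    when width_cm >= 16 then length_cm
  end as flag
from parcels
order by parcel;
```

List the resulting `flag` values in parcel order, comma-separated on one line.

parcel=J32: width_cm >= 26 and declared < 2361 → -88
parcel=J33: width_cm >= 26 and declared < 2361 → -68
parcel=J42: width_cm >= 16 → 64
parcel=J43: width_cm >= 16 → 9
parcel=J50: width_cm >= 26 and declared < 2361 → -210
parcel=J51: width_cm >= 16 → 84
parcel=J52: width_cm >= 26 and declared < 2361 → -34
parcel=J55: width_cm >= 16 → 176
parcel=J69: width_cm >= 26 and declared < 2361 → -384
parcel=J75: width_cm >= 16 → 192
parcel=J86: width_cm >= 26 and declared < 2361 → -72
parcel=J93: width_cm >= 16 → 62

-88, -68, 64, 9, -210, 84, -34, 176, -384, 192, -72, 62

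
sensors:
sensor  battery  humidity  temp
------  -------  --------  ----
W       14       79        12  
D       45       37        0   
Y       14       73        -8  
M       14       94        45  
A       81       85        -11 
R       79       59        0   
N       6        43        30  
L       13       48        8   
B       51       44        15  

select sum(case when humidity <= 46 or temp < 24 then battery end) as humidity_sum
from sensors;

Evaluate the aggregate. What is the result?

sensor=W: ✓ → 14
sensor=D: ✓ → 45
sensor=Y: ✓ → 14
sensor=M: ✗
sensor=A: ✓ → 81
sensor=R: ✓ → 79
sensor=N: ✓ → 6
sensor=L: ✓ → 13
sensor=B: ✓ → 51
humidity_sum = 14 + 45 + 14 + 81 + 79 + 6 + 13 + 51 = 303

303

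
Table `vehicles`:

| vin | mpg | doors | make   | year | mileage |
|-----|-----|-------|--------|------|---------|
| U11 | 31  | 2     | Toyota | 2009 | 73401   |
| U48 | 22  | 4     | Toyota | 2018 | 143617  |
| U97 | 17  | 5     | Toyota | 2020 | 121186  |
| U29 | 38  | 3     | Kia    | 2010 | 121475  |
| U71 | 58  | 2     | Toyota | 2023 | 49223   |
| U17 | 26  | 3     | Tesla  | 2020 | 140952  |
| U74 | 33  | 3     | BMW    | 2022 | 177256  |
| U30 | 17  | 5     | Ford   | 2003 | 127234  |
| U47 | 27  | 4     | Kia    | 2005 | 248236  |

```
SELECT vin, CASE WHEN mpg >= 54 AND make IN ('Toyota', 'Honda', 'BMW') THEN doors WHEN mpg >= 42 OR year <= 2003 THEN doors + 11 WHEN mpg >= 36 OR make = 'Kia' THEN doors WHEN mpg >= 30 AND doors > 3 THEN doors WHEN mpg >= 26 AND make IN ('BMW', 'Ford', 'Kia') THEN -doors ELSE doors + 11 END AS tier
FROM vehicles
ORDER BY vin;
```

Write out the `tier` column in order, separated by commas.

vin=U11: ELSE → 13
vin=U17: ELSE → 14
vin=U29: mpg >= 36 OR make = 'Kia' → 3
vin=U30: mpg >= 42 OR year <= 2003 → 16
vin=U47: mpg >= 36 OR make = 'Kia' → 4
vin=U48: ELSE → 15
vin=U71: mpg >= 54 AND make IN ('Toyota', 'Honda', 'BMW') → 2
vin=U74: mpg >= 26 AND make IN ('BMW', 'Ford', 'Kia') → -3
vin=U97: ELSE → 16

13, 14, 3, 16, 4, 15, 2, -3, 16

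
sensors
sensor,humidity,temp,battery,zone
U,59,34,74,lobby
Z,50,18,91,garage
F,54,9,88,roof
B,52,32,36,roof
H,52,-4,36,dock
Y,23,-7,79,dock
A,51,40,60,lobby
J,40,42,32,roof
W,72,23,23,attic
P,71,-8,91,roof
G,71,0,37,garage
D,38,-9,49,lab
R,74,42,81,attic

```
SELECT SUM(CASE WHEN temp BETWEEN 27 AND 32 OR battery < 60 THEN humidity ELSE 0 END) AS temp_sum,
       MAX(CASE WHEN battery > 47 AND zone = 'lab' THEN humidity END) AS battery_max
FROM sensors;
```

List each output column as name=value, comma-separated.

temp_sum=325, battery_max=38

[temp_sum: temp BETWEEN 27 AND 32 OR battery < 60]
sensor=U: ✗
sensor=Z: ✗
sensor=F: ✗
sensor=B: ✓ → 52
sensor=H: ✓ → 52
sensor=Y: ✗
sensor=A: ✗
sensor=J: ✓ → 40
sensor=W: ✓ → 72
sensor=P: ✗
sensor=G: ✓ → 71
sensor=D: ✓ → 38
sensor=R: ✗
temp_sum = 52 + 52 + 40 + 72 + 71 + 38 = 325
—
[battery_max: battery > 47 AND zone = 'lab']
sensor=U: ✗
sensor=Z: ✗
sensor=F: ✗
sensor=B: ✗
sensor=H: ✗
sensor=Y: ✗
sensor=A: ✗
sensor=J: ✗
sensor=W: ✗
sensor=P: ✗
sensor=G: ✗
sensor=D: ✓ → 38
sensor=R: ✗
battery_max = MAX(38) = 38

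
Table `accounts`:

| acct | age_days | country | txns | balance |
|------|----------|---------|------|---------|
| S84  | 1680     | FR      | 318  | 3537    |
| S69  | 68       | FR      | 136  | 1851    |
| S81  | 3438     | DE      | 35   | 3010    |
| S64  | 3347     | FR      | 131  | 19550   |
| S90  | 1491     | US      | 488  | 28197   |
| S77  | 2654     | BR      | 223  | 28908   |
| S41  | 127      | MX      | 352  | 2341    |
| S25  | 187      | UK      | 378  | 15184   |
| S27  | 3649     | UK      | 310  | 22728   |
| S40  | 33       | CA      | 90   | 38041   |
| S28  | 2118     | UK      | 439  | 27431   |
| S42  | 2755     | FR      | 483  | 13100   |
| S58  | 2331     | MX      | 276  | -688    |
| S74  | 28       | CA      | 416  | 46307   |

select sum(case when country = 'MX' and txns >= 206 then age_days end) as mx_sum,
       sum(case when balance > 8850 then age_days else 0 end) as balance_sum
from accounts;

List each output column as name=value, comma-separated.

mx_sum=2458, balance_sum=16262

[mx_sum: country = 'MX' and txns >= 206]
acct=S84: ✗
acct=S69: ✗
acct=S81: ✗
acct=S64: ✗
acct=S90: ✗
acct=S77: ✗
acct=S41: ✓ → 127
acct=S25: ✗
acct=S27: ✗
acct=S40: ✗
acct=S28: ✗
acct=S42: ✗
acct=S58: ✓ → 2331
acct=S74: ✗
mx_sum = 127 + 2331 = 2458
—
[balance_sum: balance > 8850]
acct=S84: ✗
acct=S69: ✗
acct=S81: ✗
acct=S64: ✓ → 3347
acct=S90: ✓ → 1491
acct=S77: ✓ → 2654
acct=S41: ✗
acct=S25: ✓ → 187
acct=S27: ✓ → 3649
acct=S40: ✓ → 33
acct=S28: ✓ → 2118
acct=S42: ✓ → 2755
acct=S58: ✗
acct=S74: ✓ → 28
balance_sum = 3347 + 1491 + 2654 + 187 + 3649 + 33 + 2118 + 2755 + 28 = 16262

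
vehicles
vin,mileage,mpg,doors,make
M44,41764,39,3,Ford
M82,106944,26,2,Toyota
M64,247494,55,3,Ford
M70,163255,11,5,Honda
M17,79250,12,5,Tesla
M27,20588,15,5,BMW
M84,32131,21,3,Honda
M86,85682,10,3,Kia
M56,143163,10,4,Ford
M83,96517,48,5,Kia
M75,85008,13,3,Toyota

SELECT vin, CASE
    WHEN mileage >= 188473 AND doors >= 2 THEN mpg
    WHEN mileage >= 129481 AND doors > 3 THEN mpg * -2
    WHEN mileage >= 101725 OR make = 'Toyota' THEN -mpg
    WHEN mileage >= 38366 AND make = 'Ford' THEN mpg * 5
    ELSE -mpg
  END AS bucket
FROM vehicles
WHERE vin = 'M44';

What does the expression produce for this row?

195

vin = M44: mileage=41764, mpg=39, doors=3, make=Ford.
mileage >= 188473 AND doors >= 2 → false
mileage >= 129481 AND doors > 3 → false
mileage >= 101725 OR make = 'Toyota' → false
mileage >= 38366 AND make = 'Ford' → true → 195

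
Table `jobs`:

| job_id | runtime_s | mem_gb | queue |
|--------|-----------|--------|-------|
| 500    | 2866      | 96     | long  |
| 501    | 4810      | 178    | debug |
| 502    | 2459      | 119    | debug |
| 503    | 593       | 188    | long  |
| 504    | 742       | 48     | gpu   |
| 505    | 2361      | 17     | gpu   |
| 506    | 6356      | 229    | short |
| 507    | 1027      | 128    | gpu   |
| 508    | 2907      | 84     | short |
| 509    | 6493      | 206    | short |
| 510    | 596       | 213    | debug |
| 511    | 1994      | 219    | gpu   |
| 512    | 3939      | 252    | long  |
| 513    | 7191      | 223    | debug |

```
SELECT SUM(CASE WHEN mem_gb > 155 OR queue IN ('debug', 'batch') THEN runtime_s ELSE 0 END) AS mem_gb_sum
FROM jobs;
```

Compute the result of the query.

job_id=500: ✗
job_id=501: ✓ → 4810
job_id=502: ✓ → 2459
job_id=503: ✓ → 593
job_id=504: ✗
job_id=505: ✗
job_id=506: ✓ → 6356
job_id=507: ✗
job_id=508: ✗
job_id=509: ✓ → 6493
job_id=510: ✓ → 596
job_id=511: ✓ → 1994
job_id=512: ✓ → 3939
job_id=513: ✓ → 7191
mem_gb_sum = 4810 + 2459 + 593 + 6356 + 6493 + 596 + 1994 + 3939 + 7191 = 34431

34431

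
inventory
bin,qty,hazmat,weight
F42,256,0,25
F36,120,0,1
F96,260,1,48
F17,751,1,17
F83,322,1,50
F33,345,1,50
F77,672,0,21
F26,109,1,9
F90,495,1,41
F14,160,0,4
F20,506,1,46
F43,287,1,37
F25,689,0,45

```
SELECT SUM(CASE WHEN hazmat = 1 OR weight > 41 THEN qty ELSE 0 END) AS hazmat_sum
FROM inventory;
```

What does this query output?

bin=F42: ✗
bin=F36: ✗
bin=F96: ✓ → 260
bin=F17: ✓ → 751
bin=F83: ✓ → 322
bin=F33: ✓ → 345
bin=F77: ✗
bin=F26: ✓ → 109
bin=F90: ✓ → 495
bin=F14: ✗
bin=F20: ✓ → 506
bin=F43: ✓ → 287
bin=F25: ✓ → 689
hazmat_sum = 260 + 751 + 322 + 345 + 109 + 495 + 506 + 287 + 689 = 3764

3764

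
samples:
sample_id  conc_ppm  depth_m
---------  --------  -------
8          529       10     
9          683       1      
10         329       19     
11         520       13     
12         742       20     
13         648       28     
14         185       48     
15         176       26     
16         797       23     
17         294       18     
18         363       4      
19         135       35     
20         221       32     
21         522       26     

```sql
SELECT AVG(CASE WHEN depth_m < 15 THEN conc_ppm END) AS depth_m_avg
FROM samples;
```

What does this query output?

523.75

sample_id=8: ✓ → 529
sample_id=9: ✓ → 683
sample_id=10: ✗
sample_id=11: ✓ → 520
sample_id=12: ✗
sample_id=13: ✗
sample_id=14: ✗
sample_id=15: ✗
sample_id=16: ✗
sample_id=17: ✗
sample_id=18: ✓ → 363
sample_id=19: ✗
sample_id=20: ✗
sample_id=21: ✗
depth_m_avg = (529 + 683 + 520 + 363) / 4 = 523.75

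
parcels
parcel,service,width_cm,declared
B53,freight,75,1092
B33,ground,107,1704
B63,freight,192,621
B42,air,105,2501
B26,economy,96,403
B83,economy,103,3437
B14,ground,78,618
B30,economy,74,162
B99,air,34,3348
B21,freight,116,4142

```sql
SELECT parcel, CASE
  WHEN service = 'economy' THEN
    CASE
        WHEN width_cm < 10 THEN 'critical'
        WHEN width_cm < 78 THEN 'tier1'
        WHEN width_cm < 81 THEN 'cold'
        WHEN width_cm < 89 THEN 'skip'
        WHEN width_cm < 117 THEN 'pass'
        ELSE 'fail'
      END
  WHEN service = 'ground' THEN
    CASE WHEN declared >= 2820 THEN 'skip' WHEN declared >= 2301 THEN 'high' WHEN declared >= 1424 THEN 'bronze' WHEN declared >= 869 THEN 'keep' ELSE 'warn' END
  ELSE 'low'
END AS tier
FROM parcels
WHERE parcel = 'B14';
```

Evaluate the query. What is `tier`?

warn

parcel = B14: service=ground, width_cm=78, declared=618.
service='ground' → inner[ELSE] → warn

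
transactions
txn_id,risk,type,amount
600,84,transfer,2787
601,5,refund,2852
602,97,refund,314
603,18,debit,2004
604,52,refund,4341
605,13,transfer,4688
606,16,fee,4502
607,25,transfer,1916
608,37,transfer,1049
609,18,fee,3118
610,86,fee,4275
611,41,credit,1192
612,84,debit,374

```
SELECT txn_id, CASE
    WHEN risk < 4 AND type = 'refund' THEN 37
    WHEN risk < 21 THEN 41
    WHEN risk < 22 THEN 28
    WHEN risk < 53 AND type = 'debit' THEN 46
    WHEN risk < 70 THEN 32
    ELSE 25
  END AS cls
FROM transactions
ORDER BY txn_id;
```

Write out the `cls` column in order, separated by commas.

txn_id=600: ELSE → 25
txn_id=601: risk < 21 → 41
txn_id=602: ELSE → 25
txn_id=603: risk < 21 → 41
txn_id=604: risk < 70 → 32
txn_id=605: risk < 21 → 41
txn_id=606: risk < 21 → 41
txn_id=607: risk < 70 → 32
txn_id=608: risk < 70 → 32
txn_id=609: risk < 21 → 41
txn_id=610: ELSE → 25
txn_id=611: risk < 70 → 32
txn_id=612: ELSE → 25

25, 41, 25, 41, 32, 41, 41, 32, 32, 41, 25, 32, 25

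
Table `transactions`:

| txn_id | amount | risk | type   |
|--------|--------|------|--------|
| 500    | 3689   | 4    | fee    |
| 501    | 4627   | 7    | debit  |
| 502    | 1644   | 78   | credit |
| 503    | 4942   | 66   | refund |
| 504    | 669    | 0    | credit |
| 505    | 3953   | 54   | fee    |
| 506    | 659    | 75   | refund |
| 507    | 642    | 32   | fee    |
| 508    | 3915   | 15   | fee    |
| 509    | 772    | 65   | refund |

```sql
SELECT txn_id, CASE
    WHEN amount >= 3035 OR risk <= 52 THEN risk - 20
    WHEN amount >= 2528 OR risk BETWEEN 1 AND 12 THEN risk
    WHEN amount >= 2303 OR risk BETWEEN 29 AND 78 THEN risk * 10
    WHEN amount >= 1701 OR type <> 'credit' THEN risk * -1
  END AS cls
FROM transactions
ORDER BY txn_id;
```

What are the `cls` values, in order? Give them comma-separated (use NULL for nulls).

-16, -13, 780, 46, -20, 34, 750, 12, -5, 650

txn_id=500: amount >= 3035 OR risk <= 52 → -16
txn_id=501: amount >= 3035 OR risk <= 52 → -13
txn_id=502: amount >= 2303 OR risk BETWEEN 29 AND 78 → 780
txn_id=503: amount >= 3035 OR risk <= 52 → 46
txn_id=504: amount >= 3035 OR risk <= 52 → -20
txn_id=505: amount >= 3035 OR risk <= 52 → 34
txn_id=506: amount >= 2303 OR risk BETWEEN 29 AND 78 → 750
txn_id=507: amount >= 3035 OR risk <= 52 → 12
txn_id=508: amount >= 3035 OR risk <= 52 → -5
txn_id=509: amount >= 2303 OR risk BETWEEN 29 AND 78 → 650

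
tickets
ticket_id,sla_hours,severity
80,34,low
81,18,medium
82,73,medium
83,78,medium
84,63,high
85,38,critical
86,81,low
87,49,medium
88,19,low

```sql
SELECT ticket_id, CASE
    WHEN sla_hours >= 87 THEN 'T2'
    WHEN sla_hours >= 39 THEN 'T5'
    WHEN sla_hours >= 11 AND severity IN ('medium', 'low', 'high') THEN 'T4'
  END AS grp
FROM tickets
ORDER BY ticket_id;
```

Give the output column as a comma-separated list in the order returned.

T4, T4, T5, T5, T5, NULL, T5, T5, T4

ticket_id=80: sla_hours >= 11 AND severity IN ('medium', 'low', 'high') → T4
ticket_id=81: sla_hours >= 11 AND severity IN ('medium', 'low', 'high') → T4
ticket_id=82: sla_hours >= 39 → T5
ticket_id=83: sla_hours >= 39 → T5
ticket_id=84: sla_hours >= 39 → T5
ticket_id=85: (no match → NULL) → NULL
ticket_id=86: sla_hours >= 39 → T5
ticket_id=87: sla_hours >= 39 → T5
ticket_id=88: sla_hours >= 11 AND severity IN ('medium', 'low', 'high') → T4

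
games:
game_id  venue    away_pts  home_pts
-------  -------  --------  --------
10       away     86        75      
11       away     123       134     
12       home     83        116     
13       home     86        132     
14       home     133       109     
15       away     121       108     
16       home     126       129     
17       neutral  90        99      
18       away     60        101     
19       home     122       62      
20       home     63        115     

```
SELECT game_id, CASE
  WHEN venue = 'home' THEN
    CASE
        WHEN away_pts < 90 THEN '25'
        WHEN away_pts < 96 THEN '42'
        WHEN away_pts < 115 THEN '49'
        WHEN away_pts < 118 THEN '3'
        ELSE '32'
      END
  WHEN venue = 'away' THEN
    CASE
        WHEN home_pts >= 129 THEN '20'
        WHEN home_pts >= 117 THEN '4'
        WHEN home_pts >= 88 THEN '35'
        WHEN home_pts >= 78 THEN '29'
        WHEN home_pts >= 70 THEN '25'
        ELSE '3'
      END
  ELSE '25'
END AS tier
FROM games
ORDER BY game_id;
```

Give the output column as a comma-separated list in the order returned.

game_id=10: venue='away' → inner[home_pts >= 70] → 25
game_id=11: venue='away' → inner[home_pts >= 129] → 20
game_id=12: venue='home' → inner[away_pts < 90] → 25
game_id=13: venue='home' → inner[away_pts < 90] → 25
game_id=14: venue='home' → inner[ELSE] → 32
game_id=15: venue='away' → inner[home_pts >= 88] → 35
game_id=16: venue='home' → inner[ELSE] → 32
game_id=17: venue='neutral' → outer ELSE → 25
game_id=18: venue='away' → inner[home_pts >= 88] → 35
game_id=19: venue='home' → inner[ELSE] → 32
game_id=20: venue='home' → inner[away_pts < 90] → 25

25, 20, 25, 25, 32, 35, 32, 25, 35, 32, 25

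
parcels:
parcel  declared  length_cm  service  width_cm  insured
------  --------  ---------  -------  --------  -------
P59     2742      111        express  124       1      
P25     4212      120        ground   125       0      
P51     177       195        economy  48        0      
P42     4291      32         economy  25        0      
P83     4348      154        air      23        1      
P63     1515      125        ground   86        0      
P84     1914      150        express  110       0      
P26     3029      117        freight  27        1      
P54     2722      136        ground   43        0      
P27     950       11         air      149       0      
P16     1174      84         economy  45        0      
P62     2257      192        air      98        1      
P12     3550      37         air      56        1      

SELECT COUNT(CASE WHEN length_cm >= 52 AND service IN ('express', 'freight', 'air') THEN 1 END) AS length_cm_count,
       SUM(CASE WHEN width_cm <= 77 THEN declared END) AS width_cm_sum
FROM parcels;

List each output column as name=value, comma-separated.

[length_cm_count: length_cm >= 52 AND service IN ('express', 'freight', 'air')]
parcel=P59: ✓ → 1
parcel=P25: ✗
parcel=P51: ✗
parcel=P42: ✗
parcel=P83: ✓ → 1
parcel=P63: ✗
parcel=P84: ✓ → 1
parcel=P26: ✓ → 1
parcel=P54: ✗
parcel=P27: ✗
parcel=P16: ✗
parcel=P62: ✓ → 1
parcel=P12: ✗
length_cm_count = COUNT(1, 1, 1, 1, 1) = 5
—
[width_cm_sum: width_cm <= 77]
parcel=P59: ✗
parcel=P25: ✗
parcel=P51: ✓ → 177
parcel=P42: ✓ → 4291
parcel=P83: ✓ → 4348
parcel=P63: ✗
parcel=P84: ✗
parcel=P26: ✓ → 3029
parcel=P54: ✓ → 2722
parcel=P27: ✗
parcel=P16: ✓ → 1174
parcel=P62: ✗
parcel=P12: ✓ → 3550
width_cm_sum = 177 + 4291 + 4348 + 3029 + 2722 + 1174 + 3550 = 19291

length_cm_count=5, width_cm_sum=19291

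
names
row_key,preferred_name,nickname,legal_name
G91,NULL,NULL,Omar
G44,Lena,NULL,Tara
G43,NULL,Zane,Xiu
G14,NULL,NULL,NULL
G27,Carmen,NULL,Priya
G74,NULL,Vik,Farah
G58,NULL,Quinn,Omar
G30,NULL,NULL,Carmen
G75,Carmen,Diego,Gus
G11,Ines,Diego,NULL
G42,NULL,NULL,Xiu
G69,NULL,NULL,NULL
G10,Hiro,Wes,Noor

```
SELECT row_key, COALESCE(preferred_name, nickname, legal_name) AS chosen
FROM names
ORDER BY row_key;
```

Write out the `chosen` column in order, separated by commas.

Hiro, Ines, NULL, Carmen, Carmen, Xiu, Zane, Lena, Quinn, NULL, Vik, Carmen, Omar

row_key=G10: preferred_name=Hiro → Hiro
row_key=G11: preferred_name=Ines → Ines
row_key=G14: preferred_name=NULL, nickname=NULL, legal_name=NULL (all NULL) → NULL
row_key=G27: preferred_name=Carmen → Carmen
row_key=G30: preferred_name=NULL, nickname=NULL, legal_name=Carmen → Carmen
row_key=G42: preferred_name=NULL, nickname=NULL, legal_name=Xiu → Xiu
row_key=G43: preferred_name=NULL, nickname=Zane → Zane
row_key=G44: preferred_name=Lena → Lena
row_key=G58: preferred_name=NULL, nickname=Quinn → Quinn
row_key=G69: preferred_name=NULL, nickname=NULL, legal_name=NULL (all NULL) → NULL
row_key=G74: preferred_name=NULL, nickname=Vik → Vik
row_key=G75: preferred_name=Carmen → Carmen
row_key=G91: preferred_name=NULL, nickname=NULL, legal_name=Omar → Omar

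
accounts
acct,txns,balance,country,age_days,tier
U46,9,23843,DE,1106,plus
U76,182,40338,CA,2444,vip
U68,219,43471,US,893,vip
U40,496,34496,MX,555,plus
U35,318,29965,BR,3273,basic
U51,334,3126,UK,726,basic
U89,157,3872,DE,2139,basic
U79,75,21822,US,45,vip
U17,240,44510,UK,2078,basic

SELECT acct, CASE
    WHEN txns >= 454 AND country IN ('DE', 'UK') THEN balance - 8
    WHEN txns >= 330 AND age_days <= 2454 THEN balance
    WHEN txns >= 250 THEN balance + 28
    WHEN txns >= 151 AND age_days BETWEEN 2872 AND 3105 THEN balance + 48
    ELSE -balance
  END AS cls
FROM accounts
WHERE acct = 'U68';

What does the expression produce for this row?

-43471

acct = U68: txns=219, balance=43471, country=US, age_days=893, tier=vip.
txns >= 454 AND country IN ('DE', 'UK') → false
txns >= 330 AND age_days <= 2454 → false
txns >= 250 → false
txns >= 151 AND age_days BETWEEN 2872 AND 3105 → false
No prior WHEN matched → ELSE → -43471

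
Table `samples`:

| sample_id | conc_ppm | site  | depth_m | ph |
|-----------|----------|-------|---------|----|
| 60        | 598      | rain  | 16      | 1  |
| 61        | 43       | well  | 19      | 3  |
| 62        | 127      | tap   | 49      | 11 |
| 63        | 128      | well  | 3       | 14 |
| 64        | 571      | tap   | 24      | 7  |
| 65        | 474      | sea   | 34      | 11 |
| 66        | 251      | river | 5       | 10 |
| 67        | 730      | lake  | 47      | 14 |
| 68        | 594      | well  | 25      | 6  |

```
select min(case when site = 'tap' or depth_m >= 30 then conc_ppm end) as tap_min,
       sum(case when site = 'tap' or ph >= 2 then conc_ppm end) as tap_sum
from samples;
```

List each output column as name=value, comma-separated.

[tap_min: site = 'tap' or depth_m >= 30]
sample_id=60: ✗
sample_id=61: ✗
sample_id=62: ✓ → 127
sample_id=63: ✗
sample_id=64: ✓ → 571
sample_id=65: ✓ → 474
sample_id=66: ✗
sample_id=67: ✓ → 730
sample_id=68: ✗
tap_min = MIN(127, 571, 474, 730) = 127
—
[tap_sum: site = 'tap' or ph >= 2]
sample_id=60: ✗
sample_id=61: ✓ → 43
sample_id=62: ✓ → 127
sample_id=63: ✓ → 128
sample_id=64: ✓ → 571
sample_id=65: ✓ → 474
sample_id=66: ✓ → 251
sample_id=67: ✓ → 730
sample_id=68: ✓ → 594
tap_sum = 43 + 127 + 128 + 571 + 474 + 251 + 730 + 594 = 2918

tap_min=127, tap_sum=2918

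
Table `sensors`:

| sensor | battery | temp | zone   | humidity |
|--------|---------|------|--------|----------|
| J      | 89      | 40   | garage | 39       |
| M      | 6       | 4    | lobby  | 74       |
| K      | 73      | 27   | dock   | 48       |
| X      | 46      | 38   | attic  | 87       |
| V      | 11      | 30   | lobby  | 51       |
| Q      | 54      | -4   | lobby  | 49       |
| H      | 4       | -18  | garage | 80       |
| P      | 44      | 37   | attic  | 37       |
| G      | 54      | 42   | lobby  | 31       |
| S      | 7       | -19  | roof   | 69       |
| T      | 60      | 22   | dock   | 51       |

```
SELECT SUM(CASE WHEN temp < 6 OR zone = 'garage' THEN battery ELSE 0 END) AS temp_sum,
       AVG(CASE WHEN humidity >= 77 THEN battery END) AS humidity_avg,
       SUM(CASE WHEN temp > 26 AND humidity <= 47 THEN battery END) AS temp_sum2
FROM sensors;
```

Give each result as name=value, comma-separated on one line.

temp_sum=160, humidity_avg=25, temp_sum2=187

[temp_sum: temp < 6 OR zone = 'garage']
sensor=J: ✓ → 89
sensor=M: ✓ → 6
sensor=K: ✗
sensor=X: ✗
sensor=V: ✗
sensor=Q: ✓ → 54
sensor=H: ✓ → 4
sensor=P: ✗
sensor=G: ✗
sensor=S: ✓ → 7
sensor=T: ✗
temp_sum = 89 + 6 + 54 + 4 + 7 = 160
—
[humidity_avg: humidity >= 77]
sensor=J: ✗
sensor=M: ✗
sensor=K: ✗
sensor=X: ✓ → 46
sensor=V: ✗
sensor=Q: ✗
sensor=H: ✓ → 4
sensor=P: ✗
sensor=G: ✗
sensor=S: ✗
sensor=T: ✗
humidity_avg = (46 + 4) / 2 = 25
—
[temp_sum2: temp > 26 AND humidity <= 47]
sensor=J: ✓ → 89
sensor=M: ✗
sensor=K: ✗
sensor=X: ✗
sensor=V: ✗
sensor=Q: ✗
sensor=H: ✗
sensor=P: ✓ → 44
sensor=G: ✓ → 54
sensor=S: ✗
sensor=T: ✗
temp_sum2 = 89 + 44 + 54 = 187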